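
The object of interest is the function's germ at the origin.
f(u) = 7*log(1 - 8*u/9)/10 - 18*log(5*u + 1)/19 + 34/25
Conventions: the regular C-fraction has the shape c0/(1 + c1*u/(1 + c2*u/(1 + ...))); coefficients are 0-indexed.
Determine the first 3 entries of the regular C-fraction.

The regular C-fraction coefficients are [34/25, 11455/2907, -7913593/4439958].

Taylor coefficients (expand at 0): a_0 = 34/25, a_1 = -4582/855, a_2 = 88997/7695.
c0 = a_0 = 34/25. Peel one level at a time: if S = 1 + c*u/S' with S'(0) = 1, then c is the u-coefficient of S and S' = c*u/(S - 1).
S_1 = c0/f = 1 + (11455/2907)*u + (39567965/5633766)*u^2 + ...; c1 = 11455/2907.
S_2 = c1*u/(S_1 - 1) = 1 + (-7913593/4439958)*u + ...; c2 = -7913593/4439958.


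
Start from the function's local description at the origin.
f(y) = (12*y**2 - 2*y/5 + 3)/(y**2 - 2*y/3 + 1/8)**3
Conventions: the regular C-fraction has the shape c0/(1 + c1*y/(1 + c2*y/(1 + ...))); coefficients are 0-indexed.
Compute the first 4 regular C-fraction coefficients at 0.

The regular C-fraction coefficients are [1536, -238/15, 11612/1785, -3423755/1036371].

Taylor coefficients (expand at 0): a_0 = 1536, a_1 = 121856/5, a_2 = 1140736/5, a_3 = 14508032/9.
c0 = a_0 = 1536. Peel one level at a time: if S = 1 + c*y/S' with S'(0) = 1, then c is the y-coefficient of S and S' = c*y/(S - 1).
S_1 = c0/f = 1 + (-238/15)*y + (23224/225)*y^2 + ...; c1 = -238/15.
S_2 = c1*y/(S_1 - 1) = 1 + (11612/1785)*y + (2739004/127449)*y^2 + ...; c2 = 11612/1785.
S_3 = c2*y/(S_2 - 1) = 1 + (-3423755/1036371)*y + ...; c3 = -3423755/1036371.


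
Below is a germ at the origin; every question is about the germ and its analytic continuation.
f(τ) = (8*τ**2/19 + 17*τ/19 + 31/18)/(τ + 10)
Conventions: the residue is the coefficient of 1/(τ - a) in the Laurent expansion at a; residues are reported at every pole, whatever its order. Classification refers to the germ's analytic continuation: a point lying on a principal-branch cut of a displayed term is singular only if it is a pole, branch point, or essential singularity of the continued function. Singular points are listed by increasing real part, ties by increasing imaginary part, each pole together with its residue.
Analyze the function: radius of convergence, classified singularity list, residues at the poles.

Denominator factor (τ + 10): pole of order 1 at -10, modulus 10.
The radius of convergence is the smallest modulus among the singular points: 10.
At the order-1 pole -10 set g(τ) = (τ - (-10))*f(τ) = 8*τ**2/19 + 17*τ/19 + 31/18.
Simple pole: residue = g(a) at a = -10, which is 11929/342.

Radius of convergence at 0: 10.
At -10: a pole of order 1; residue 11929/342.


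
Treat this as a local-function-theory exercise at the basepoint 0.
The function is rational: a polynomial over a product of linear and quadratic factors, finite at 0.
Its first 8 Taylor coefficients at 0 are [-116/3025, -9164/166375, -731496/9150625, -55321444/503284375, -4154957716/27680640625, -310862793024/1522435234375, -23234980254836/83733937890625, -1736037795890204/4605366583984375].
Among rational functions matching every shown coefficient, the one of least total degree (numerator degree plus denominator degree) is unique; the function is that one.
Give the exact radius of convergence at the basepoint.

No rational of total degree below 4 reproduces all 8 coefficients; solving the [0/4] Pade equations on them gives f(j) = -29/(15*(j + 11/2)**2*(j**2 - 3*j + 5/3)), whose expansion matches every shown term.
Denominator factor (j + 11/2)^2: pole of order 2 at -11/2, modulus 11/2.
Denominator factor (j**2 - 3*j + 5/3): discriminant 7/3, real irrational roots 3/2 + (1/6)*sqrt(21) and 3/2 - (1/6)*sqrt(21); poles of order 1, moduli 3/2 + (1/6)*sqrt(21) and 3/2 - (1/6)*sqrt(21).
The radius of convergence is the smallest modulus among the singular points: 3/2 - (1/6)*sqrt(21).

The radius of convergence is 3/2 - (1/6)*sqrt(21).


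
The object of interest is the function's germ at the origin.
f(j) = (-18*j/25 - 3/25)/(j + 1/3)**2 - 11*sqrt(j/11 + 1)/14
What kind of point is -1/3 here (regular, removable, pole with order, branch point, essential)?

The point is a pole of order 2.

The denominator factor j + 1/3 vanishes at -1/3 and appears to the power 2; the numerator there equals 3/25, nonzero, and no other factor vanishes.
The branch terms are analytic at this point.
Hence a pole whose order is the multiplicity, 2.


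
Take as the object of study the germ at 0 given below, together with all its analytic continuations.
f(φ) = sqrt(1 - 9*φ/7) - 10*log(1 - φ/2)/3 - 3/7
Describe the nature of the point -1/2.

The point is a regular point.

There is no denominator, hence no pole anywhere.
Branch term sqrt(1 - φ/(7/9)): argument at -1/2 is 23/14, nonzero, so -1/2 is not its branch point (a point on a principal cut is still regular for the continued germ).
Branch term log(1 - φ/(2)): argument at -1/2 is 5/4, nonzero, so -1/2 is not its branch point (a point on a principal cut is still regular for the continued germ).
So the germ continues analytically to -1/2.


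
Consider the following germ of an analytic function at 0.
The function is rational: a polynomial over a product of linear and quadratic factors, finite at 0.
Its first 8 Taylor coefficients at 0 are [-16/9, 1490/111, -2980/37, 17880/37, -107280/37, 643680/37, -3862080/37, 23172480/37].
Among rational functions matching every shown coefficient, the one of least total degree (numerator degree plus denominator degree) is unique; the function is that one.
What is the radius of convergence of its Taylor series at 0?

No rational of total degree below 2 reproduces all 8 coefficients; solving the [1/1] Pade equations on them gives f(r) = (17*r/37 - 8/27)/(r + 1/6), whose expansion matches every shown term.
Denominator factor (r + 1/6): pole of order 1 at -1/6, modulus 1/6.
The radius of convergence is the smallest modulus among the singular points: 1/6.

The radius of convergence is 1/6.


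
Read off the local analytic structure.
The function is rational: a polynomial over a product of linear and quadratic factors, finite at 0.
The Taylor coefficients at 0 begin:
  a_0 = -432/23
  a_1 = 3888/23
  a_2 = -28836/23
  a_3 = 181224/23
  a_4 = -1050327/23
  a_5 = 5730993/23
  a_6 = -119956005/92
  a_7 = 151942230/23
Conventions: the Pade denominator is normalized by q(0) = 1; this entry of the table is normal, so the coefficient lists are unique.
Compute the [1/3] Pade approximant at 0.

Taylor coefficients needed (read off): a_0 = -432/23, a_1 = 3888/23, a_2 = -28836/23, a_3 = 181224/23, a_4 = -1050327/23.
Write the denominator as Q(ξ) = 1 + q1*ξ + q2*ξ^2 + q3*ξ^3. Requiring Q*f - P = O(ξ^5) with deg P <= 1 kills the coefficients of ξ^2..ξ^4 in Q*f:
  ξ^2: a_2 + q1*a_1 + q2*a_0 = 0, i.e. -28836/23 + (3888/23)*q1 + (-432/23)*q2 = 0.
  ξ^3: a_3 + q1*a_2 + q2*a_1 + q3*a_0 = 0, i.e. 181224/23 + (-28836/23)*q1 + (3888/23)*q2 + (-432/23)*q3 = 0.
  ξ^4: a_4 + q1*a_3 + q2*a_2 + q3*a_1 = 0, i.e. -1050327/23 + (181224/23)*q1 + (-28836/23)*q2 + (3888/23)*q3 = 0.
Solving this linear system: q1 = 393/53, q2 = -3/212, q3 = -4006/53.
The numerator is Q*f truncated at degree 1: P0 = a_0 = -432/23; P1 = a_1 + q1*a_0 = 36288/1219.

The Pade approximant has numerator coefficients [-432/23, 36288/1219]; denominator coefficients [1, 393/53, -3/212, -4006/53].


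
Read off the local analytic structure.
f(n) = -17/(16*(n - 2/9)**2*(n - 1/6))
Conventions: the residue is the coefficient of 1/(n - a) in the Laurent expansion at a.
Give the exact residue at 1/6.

The residue is -1377/4.

At the order-1 pole 1/6 set g(n) = (n - (1/6))*f(n) = -17/(16*(n - 2/9)**2).
Simple pole: residue = g(a) at a = 1/6, which is -1377/4.


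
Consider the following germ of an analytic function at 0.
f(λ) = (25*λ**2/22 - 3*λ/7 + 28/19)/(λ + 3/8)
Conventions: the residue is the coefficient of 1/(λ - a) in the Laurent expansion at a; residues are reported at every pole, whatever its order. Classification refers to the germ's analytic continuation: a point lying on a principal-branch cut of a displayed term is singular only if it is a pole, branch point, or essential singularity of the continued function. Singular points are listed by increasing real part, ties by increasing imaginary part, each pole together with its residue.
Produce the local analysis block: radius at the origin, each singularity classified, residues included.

Radius of convergence at 0: 3/8.
At -3/8: a pole of order 1; residue 335989/187264.

Denominator factor (λ + 3/8): pole of order 1 at -3/8, modulus 3/8.
The radius of convergence is the smallest modulus among the singular points: 3/8.
At the order-1 pole -3/8 set g(λ) = (λ - (-3/8))*f(λ) = 25*λ**2/22 - 3*λ/7 + 28/19.
Simple pole: residue = g(a) at a = -3/8, which is 335989/187264.


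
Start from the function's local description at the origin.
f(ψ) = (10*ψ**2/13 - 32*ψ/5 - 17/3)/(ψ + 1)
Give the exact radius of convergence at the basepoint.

Denominator factor (ψ + 1): pole of order 1 at -1, modulus 1.
The radius of convergence is the smallest modulus among the singular points: 1.

The radius of convergence is 1.


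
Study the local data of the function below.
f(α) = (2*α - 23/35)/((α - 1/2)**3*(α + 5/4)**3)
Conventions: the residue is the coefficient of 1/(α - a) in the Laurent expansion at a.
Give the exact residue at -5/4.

The residue is 302592/588245.

At the order-3 pole -5/4 set g(α) = (α - (-5/4))^3*f(α) = (2*α - 23/35)/(α - 1/2)**3.
Order-3 pole: residue = g''(a)/2; g''(-5/4) = 605184/588245, so the residue is 302592/588245.


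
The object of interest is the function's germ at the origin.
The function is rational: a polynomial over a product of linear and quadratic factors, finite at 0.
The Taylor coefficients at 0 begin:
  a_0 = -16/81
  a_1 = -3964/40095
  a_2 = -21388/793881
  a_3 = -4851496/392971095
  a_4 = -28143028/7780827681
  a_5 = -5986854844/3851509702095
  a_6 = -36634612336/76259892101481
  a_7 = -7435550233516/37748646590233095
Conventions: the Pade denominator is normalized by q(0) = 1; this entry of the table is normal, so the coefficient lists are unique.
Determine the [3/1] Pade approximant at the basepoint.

Taylor coefficients needed (read off): a_0 = -16/81, a_1 = -3964/40095, a_2 = -21388/793881, a_3 = -4851496/392971095, a_4 = -28143028/7780827681.
Write the denominator as Q(k) = 1 + q1*k. Requiring Q*f - P = O(k^5) with deg P <= 3 kills the coefficients of k^4..k^4 in Q*f:
  k^4: a_4 + q1*a_3 = 0, i.e. -28143028/7780827681 + (-4851496/392971095)*q1 = 0.
Solving this linear system: q1 = -35178785/120074526.
The numerator is Q*f truncated at degree 3: P0 = a_0 = -16/81; P1 = a_1 + q1*a_0 = -10068332/245606985; P2 = a_2 + q1*a_1 = 99418/49121397; P3 = a_3 + q1*a_2 = -1093598/245606985.

The Pade approximant has numerator coefficients [-16/81, -10068332/245606985, 99418/49121397, -1093598/245606985]; denominator coefficients [1, -35178785/120074526].


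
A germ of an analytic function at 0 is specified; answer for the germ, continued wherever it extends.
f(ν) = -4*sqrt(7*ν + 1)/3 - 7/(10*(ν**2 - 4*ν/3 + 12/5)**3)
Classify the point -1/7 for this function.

The point is an algebraic (square-root) branch point.

The term (-4/3)*sqrt(1 - ν/(-1/7)) has argument 1 - -1/7/(-1/7) = 0 at -1/7: a square-root (algebraic, two-sheeted) branch point; the remaining terms are analytic or single-valued there.


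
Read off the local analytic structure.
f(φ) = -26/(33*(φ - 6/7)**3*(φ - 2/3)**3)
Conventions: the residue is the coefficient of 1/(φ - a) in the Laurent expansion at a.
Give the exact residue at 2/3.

The residue is 53093313/2816.

At the order-3 pole 2/3 set g(φ) = (φ - (2/3))^3*f(φ) = -26/(33*(φ - 6/7)**3).
Order-3 pole: residue = g''(a)/2; g''(2/3) = 53093313/1408, so the residue is 53093313/2816.


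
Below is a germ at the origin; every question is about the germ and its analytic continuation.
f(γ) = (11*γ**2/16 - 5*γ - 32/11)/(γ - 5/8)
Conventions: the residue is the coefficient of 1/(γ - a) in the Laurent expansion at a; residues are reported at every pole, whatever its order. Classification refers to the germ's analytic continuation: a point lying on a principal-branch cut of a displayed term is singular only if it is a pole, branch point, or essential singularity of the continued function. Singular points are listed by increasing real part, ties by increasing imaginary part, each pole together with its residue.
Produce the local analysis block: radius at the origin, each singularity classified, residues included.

Denominator factor (γ - 5/8): pole of order 1 at 5/8, modulus 5/8.
The radius of convergence is the smallest modulus among the singular points: 5/8.
At the order-1 pole 5/8 set g(γ) = (γ - (5/8))*f(γ) = 11*γ**2/16 - 5*γ - 32/11.
Simple pole: residue = g(a) at a = 5/8, which is -64943/11264.

Radius of convergence at 0: 5/8.
At 5/8: a pole of order 1; residue -64943/11264.


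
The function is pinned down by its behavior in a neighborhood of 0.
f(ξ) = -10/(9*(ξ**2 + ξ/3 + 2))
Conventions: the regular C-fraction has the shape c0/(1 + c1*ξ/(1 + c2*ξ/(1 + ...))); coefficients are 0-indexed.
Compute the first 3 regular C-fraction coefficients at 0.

Taylor coefficients (expand at 0): a_0 = -5/9, a_1 = 5/54, a_2 = 85/324.
c0 = a_0 = -5/9. Peel one level at a time: if S = 1 + c*ξ/S' with S'(0) = 1, then c is the ξ-coefficient of S and S' = c*ξ/(S - 1).
S_1 = c0/f = 1 + (1/6)*ξ + (1/2)*ξ^2 + ...; c1 = 1/6.
S_2 = c1*ξ/(S_1 - 1) = 1 + (-3)*ξ + ...; c2 = -3.

The regular C-fraction coefficients are [-5/9, 1/6, -3].


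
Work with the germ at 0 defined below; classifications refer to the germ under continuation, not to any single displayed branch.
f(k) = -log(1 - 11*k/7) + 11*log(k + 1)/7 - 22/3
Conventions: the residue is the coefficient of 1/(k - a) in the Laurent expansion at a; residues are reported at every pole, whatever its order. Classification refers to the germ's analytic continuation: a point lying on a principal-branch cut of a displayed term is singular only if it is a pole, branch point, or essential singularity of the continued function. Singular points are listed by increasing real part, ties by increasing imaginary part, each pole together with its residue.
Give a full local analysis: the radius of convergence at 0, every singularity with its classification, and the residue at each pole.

Branch term (11/7)*log(1 - k/(-1)): its argument vanishes at k = -1, a logarithmic branch point, modulus 1.
Branch term (-1)*log(1 - k/(7/11)): its argument vanishes at k = 7/11, a logarithmic branch point, modulus 7/11.
The radius of convergence is the smallest modulus among the singular points: 7/11.
List the singular points by increasing real part (a conjugate pair: the negative imaginary part first).

Radius of convergence at 0: 7/11.
At -1: a logarithmic branch point.
At 7/11: a logarithmic branch point.


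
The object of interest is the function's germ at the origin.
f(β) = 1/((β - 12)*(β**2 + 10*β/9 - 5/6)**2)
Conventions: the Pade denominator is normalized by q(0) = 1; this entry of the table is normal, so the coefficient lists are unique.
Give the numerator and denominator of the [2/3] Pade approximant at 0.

Taylor coefficients needed (expand at 0): a_0 = -3/25, a_1 = -33/100, a_2 = -1911/2000, a_3 = -170597/72000, a_4 = -8185171/1440000, a_5 = -15090301/1152000.
Write the denominator as Q(β) = 1 + q1*β + q2*β^2 + q3*β^3. Requiring Q*f - P = O(β^6) with deg P <= 2 kills the coefficients of β^3..β^5 in Q*f:
  β^3: a_3 + q1*a_2 + q2*a_1 + q3*a_0 = 0, i.e. -170597/72000 + (-1911/2000)*q1 + (-33/100)*q2 + (-3/25)*q3 = 0.
  β^4: a_4 + q1*a_3 + q2*a_2 + q3*a_1 = 0, i.e. -8185171/1440000 + (-170597/72000)*q1 + (-1911/2000)*q2 + (-33/100)*q3 = 0.
  β^5: a_5 + q1*a_4 + q2*a_3 + q3*a_2 = 0, i.e. -15090301/1152000 + (-8185171/1440000)*q1 + (-170597/72000)*q2 + (-1911/2000)*q3 = 0.
Solving this linear system: q1 = -12443359/4025492, q2 = 7025761/10063730, q3 = 1602244289/543441420.
The numerator is Q*f truncated at degree 2: P0 = a_0 = -3/25; P1 = a_1 + q1*a_0 = 1029942/25159325; P2 = a_2 + q1*a_1 + q2*a_0 = -2415177/125796625.

The Pade approximant has numerator coefficients [-3/25, 1029942/25159325, -2415177/125796625]; denominator coefficients [1, -12443359/4025492, 7025761/10063730, 1602244289/543441420].


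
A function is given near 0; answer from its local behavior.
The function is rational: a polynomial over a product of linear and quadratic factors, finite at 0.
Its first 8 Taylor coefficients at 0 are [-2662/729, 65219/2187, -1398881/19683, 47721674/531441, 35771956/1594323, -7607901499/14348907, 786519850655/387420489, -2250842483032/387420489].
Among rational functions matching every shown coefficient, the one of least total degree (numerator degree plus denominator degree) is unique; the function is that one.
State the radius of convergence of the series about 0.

The radius of convergence is 1/2.

No rational of total degree below 6 reproduces all 8 coefficients; solving the [2/4] Pade equations on them gives f(j) = (15*j**2 + 5*j/2 - 1)/((j + 1/2)*(j + 9/11)**3), whose expansion matches every shown term.
Denominator factor (j + 1/2): pole of order 1 at -1/2, modulus 1/2.
Denominator factor (j + 9/11)^3: pole of order 3 at -9/11, modulus 9/11.
The radius of convergence is the smallest modulus among the singular points: 1/2.


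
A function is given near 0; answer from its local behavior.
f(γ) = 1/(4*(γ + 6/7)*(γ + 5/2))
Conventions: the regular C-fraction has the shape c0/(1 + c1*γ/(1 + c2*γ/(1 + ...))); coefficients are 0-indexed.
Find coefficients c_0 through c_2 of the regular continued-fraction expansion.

Taylor coefficients (expand at 0): a_0 = 7/60, a_1 = -329/1800, a_2 = 12523/54000.
c0 = a_0 = 7/60. Peel one level at a time: if S = 1 + c*γ/S' with S'(0) = 1, then c is the γ-coefficient of S and S' = c*γ/(S - 1).
S_1 = c0/f = 1 + (47/30)*γ + (7/15)*γ^2 + ...; c1 = 47/30.
S_2 = c1*γ/(S_1 - 1) = 1 + (-14/47)*γ + ...; c2 = -14/47.

The regular C-fraction coefficients are [7/60, 47/30, -14/47].


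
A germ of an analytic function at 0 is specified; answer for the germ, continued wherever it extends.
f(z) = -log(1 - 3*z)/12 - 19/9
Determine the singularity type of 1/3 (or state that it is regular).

The point is a logarithmic branch point.

The term (-1/12)*log(1 - z/(1/3)) has argument 1 - 1/3/(1/3) = 0 at 1/3: a logarithmic (infinitely-sheeted) branch point; the remaining terms are analytic or single-valued there.


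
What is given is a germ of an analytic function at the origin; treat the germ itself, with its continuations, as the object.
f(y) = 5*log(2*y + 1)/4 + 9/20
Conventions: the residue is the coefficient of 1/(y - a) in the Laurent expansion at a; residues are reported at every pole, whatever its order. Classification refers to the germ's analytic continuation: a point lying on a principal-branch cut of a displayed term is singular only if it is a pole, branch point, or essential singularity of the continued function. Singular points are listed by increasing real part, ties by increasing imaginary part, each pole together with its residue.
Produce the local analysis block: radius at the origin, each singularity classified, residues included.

Radius of convergence at 0: 1/2.
At -1/2: a logarithmic branch point.

Branch term (5/4)*log(1 - y/(-1/2)): its argument vanishes at y = -1/2, a logarithmic branch point, modulus 1/2.
The radius of convergence is the smallest modulus among the singular points: 1/2.


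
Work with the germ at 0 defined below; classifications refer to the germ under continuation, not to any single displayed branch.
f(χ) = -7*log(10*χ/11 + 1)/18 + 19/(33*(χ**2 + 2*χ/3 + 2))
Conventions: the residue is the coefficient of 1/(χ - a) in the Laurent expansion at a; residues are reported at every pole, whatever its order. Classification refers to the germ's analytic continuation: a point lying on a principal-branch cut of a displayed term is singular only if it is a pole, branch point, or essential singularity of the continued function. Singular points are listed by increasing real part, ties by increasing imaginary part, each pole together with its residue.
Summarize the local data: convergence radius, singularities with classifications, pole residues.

Radius of convergence at 0: 11/10.
At -11/10: a logarithmic branch point.
At (-1/3) - ((1/3)*sqrt(17))*i: a pole of order 1; residue ((19/374)*sqrt(17))*i.
At (-1/3) + ((1/3)*sqrt(17))*i: a pole of order 1; residue -((19/374)*sqrt(17))*i.

Denominator factor (χ**2 + 2*χ/3 + 2): discriminant -68/9, complex-conjugate roots (-1/3) + ((1/3)*sqrt(17))*i and (-1/3) - ((1/3)*sqrt(17))*i; poles of order 1, moduli sqrt(2) and sqrt(2).
Branch term (-7/18)*log(1 - χ/(-11/10)): its argument vanishes at χ = -11/10, a logarithmic branch point, modulus 11/10.
The radius of convergence is the smallest modulus among the singular points: 11/10.
The branch term is analytic at (-1/3) - ((1/3)*sqrt(17))*i and contributes nothing to the residue; only the rational part matters.
The factor χ**2 + 2*χ/3 + 2 splits as (χ - a)(χ - a') with a = (-1/3) - ((1/3)*sqrt(17))*i, a' = (-1/3) + ((1/3)*sqrt(17))*i. At the order-1 pole a set g(χ) = (χ - a)*(rational part) = [19/33] / (χ - a').
Simple pole: residue = g(a) at a = (-1/3) - ((1/3)*sqrt(17))*i, which is ((19/374)*sqrt(17))*i.
The branch term is analytic at (-1/3) + ((1/3)*sqrt(17))*i and contributes nothing to the residue; only the rational part matters.
The factor χ**2 + 2*χ/3 + 2 splits as (χ - a)(χ - a') with a = (-1/3) + ((1/3)*sqrt(17))*i, a' = (-1/3) - ((1/3)*sqrt(17))*i. At the order-1 pole a set g(χ) = (χ - a)*(rational part) = [19/33] / (χ - a').
Simple pole: residue = g(a) at a = (-1/3) + ((1/3)*sqrt(17))*i, which is -((19/374)*sqrt(17))*i.
List the singular points by increasing real part (a conjugate pair: the negative imaginary part first).


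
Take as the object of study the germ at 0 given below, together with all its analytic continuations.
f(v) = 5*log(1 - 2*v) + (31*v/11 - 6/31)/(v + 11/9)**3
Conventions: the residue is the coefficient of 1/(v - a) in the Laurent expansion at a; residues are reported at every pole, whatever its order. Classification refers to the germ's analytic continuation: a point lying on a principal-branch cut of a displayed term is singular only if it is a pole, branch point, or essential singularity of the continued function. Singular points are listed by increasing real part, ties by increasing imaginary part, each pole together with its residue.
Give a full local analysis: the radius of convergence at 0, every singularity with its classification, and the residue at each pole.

Radius of convergence at 0: 1/2.
At -11/9: a pole of order 3; residue 0.
At 1/2: a logarithmic branch point.

Denominator factor (v + 11/9)^3: pole of order 3 at -11/9, modulus 11/9.
Branch term (5)*log(1 - v/(1/2)): its argument vanishes at v = 1/2, a logarithmic branch point, modulus 1/2.
The radius of convergence is the smallest modulus among the singular points: 1/2.
The branch term is analytic at -11/9 and contributes nothing to the residue; only the rational part matters.
At the order-3 pole -11/9 set g(v) = (v - (-11/9))^3*(rational part) = 31*v/11 - 6/31.
Order-3 pole: residue = g''(a)/2; g''(-11/9) = 0, so the residue is 0.
List the singular points by increasing real part (a conjugate pair: the negative imaginary part first).


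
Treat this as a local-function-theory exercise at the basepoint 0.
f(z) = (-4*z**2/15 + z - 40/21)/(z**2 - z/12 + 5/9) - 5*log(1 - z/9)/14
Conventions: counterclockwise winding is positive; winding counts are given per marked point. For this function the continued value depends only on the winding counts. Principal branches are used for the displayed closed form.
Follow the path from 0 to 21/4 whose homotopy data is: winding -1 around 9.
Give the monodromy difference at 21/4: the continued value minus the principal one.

Continued minus principal equals (5/7)*pi*i.

The rational part is single-valued and drops out of the difference; each branch term changes only by its own monodromy.
(-5/14)*log(1 - z/(9)): each positive loop around 9 adds 2*pi*i to the log, so winding -1 contributes (-5/14)*(-1)*2*pi*i = (5/7)*pi*i.
Summing the contributions at z = 21/4 gives (5/7)*pi*i.


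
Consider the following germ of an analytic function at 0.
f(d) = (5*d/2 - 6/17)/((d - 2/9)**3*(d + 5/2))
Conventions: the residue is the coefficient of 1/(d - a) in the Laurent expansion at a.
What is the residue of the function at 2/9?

The residue is -654642/2000033.

At the order-3 pole 2/9 set g(d) = (d - (2/9))^3*f(d) = (5*d/2 - 6/17)/(d + 5/2).
Order-3 pole: residue = g''(a)/2; g''(2/9) = -1309284/2000033, so the residue is -654642/2000033.


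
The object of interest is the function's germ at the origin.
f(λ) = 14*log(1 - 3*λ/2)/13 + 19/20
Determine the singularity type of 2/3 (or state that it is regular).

The term (14/13)*log(1 - λ/(2/3)) has argument 1 - 2/3/(2/3) = 0 at 2/3: a logarithmic (infinitely-sheeted) branch point; the remaining terms are analytic or single-valued there.

The point is a logarithmic branch point.


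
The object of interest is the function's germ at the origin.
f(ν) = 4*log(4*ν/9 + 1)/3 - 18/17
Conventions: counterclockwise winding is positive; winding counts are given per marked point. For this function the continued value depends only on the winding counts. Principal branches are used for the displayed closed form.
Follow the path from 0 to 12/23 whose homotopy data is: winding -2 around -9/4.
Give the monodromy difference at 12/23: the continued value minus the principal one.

The rational part is single-valued and drops out of the difference; each branch term changes only by its own monodromy.
(4/3)*log(1 - ν/(-9/4)): each positive loop around -9/4 adds 2*pi*i to the log, so winding -2 contributes (4/3)*(-2)*2*pi*i = -(16/3)*pi*i.
Summing the contributions at ν = 12/23 gives -(16/3)*pi*i.

Continued minus principal equals -(16/3)*pi*i.


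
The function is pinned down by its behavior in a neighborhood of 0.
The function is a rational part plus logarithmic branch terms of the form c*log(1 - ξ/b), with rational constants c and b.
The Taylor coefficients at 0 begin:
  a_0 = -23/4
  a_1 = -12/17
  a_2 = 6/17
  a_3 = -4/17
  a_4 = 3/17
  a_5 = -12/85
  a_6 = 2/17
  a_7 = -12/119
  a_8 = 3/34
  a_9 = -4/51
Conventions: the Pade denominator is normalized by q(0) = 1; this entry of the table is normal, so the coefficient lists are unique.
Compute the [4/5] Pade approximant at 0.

Taylor coefficients needed (read off): a_0 = -23/4, a_1 = -12/17, a_2 = 6/17, a_3 = -4/17, a_4 = 3/17, a_5 = -12/85, a_6 = 2/17, a_7 = -12/119, a_8 = 3/34, a_9 = -4/51.
Write the denominator as Q(ξ) = 1 + q1*ξ + q2*ξ^2 + q3*ξ^3 + q4*ξ^4 + q5*ξ^5. Requiring Q*f - P = O(ξ^10) with deg P <= 4 kills the coefficients of ξ^5..ξ^9 in Q*f:
  ξ^5: a_5 + q1*a_4 + q2*a_3 + q3*a_2 + q4*a_1 + q5*a_0 = 0, i.e. -12/85 + (3/17)*q1 + (-4/17)*q2 + (6/17)*q3 + (-12/17)*q4 + (-23/4)*q5 = 0.
  ξ^6: a_6 + q1*a_5 + q2*a_4 + q3*a_3 + q4*a_2 + q5*a_1 = 0, i.e. 2/17 + (-12/85)*q1 + (3/17)*q2 + (-4/17)*q3 + (6/17)*q4 + (-12/17)*q5 = 0.
  ξ^7: a_7 + q1*a_6 + q2*a_5 + q3*a_4 + q4*a_3 + q5*a_2 = 0, i.e. -12/119 + (2/17)*q1 + (-12/85)*q2 + (3/17)*q3 + (-4/17)*q4 + (6/17)*q5 = 0.
  ξ^8: a_8 + q1*a_7 + q2*a_6 + q3*a_5 + q4*a_4 + q5*a_3 = 0, i.e. 3/34 + (-12/119)*q1 + (2/17)*q2 + (-12/85)*q3 + (3/17)*q4 + (-4/17)*q5 = 0.
  ξ^9: a_9 + q1*a_8 + q2*a_7 + q3*a_6 + q4*a_5 + q5*a_4 = 0, i.e. -4/51 + (3/34)*q1 + (-12/119)*q2 + (2/17)*q3 + (-12/85)*q4 + (3/17)*q5 = 0.
Solving this linear system: q1 = 436/197, q2 = 2923/1773, q3 = 1922/4137, q4 = 307/8274, q5 = -8/62055.
The numerator is Q*f truncated at degree 4: P0 = a_0 = -23/4; P1 = a_1 + q1*a_0 = -44983/3349; P2 = a_2 + q1*a_1 + q2*a_0 = -1288693/120564; P3 = a_3 + q1*a_2 + q2*a_1 + q3*a_0 = -154221/46886; P4 = a_4 + q1*a_3 + q2*a_2 + q3*a_1 + q4*a_0 = -8137/26792.

The Pade approximant has numerator coefficients [-23/4, -44983/3349, -1288693/120564, -154221/46886, -8137/26792]; denominator coefficients [1, 436/197, 2923/1773, 1922/4137, 307/8274, -8/62055].


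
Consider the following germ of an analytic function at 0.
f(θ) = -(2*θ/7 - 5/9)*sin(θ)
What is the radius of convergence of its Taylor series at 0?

The radius of convergence is infinite.

The factor -sin(θ) is entire and contributes no finite singular point.
The polynomial part has no poles.
No finite singular points: the Taylor series at 0 converges everywhere.


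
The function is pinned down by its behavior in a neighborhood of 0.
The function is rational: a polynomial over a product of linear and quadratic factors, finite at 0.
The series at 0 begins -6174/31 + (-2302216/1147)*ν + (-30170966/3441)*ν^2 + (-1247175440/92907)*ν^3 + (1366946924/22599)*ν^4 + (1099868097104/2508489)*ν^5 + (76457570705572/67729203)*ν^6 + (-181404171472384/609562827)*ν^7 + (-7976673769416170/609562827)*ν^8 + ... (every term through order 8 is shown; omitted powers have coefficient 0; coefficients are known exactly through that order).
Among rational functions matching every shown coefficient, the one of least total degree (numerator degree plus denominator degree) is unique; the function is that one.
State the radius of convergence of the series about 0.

No rational of total degree below 7 reproduces all 9 coefficients; solving the [1/6] Pade equations on them gives f(ν) = (-16*ν/37 - 18/31)/(ν**2 - 4*ν/9 + 1/7)**3, whose expansion matches every shown term.
Denominator factor (ν**2 - 4*ν/9 + 1/7)^3: discriminant -212/567, complex-conjugate roots (2/9) + ((1/63)*sqrt(371))*i and (2/9) - ((1/63)*sqrt(371))*i; poles of order 3, moduli (1/7)*sqrt(7) and (1/7)*sqrt(7).
The radius of convergence is the smallest modulus among the singular points: (1/7)*sqrt(7).

The radius of convergence is (1/7)*sqrt(7).


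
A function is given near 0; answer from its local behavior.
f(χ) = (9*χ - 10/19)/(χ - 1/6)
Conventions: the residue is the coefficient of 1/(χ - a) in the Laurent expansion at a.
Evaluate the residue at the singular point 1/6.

At the order-1 pole 1/6 set g(χ) = (χ - (1/6))*f(χ) = 9*χ - 10/19.
Simple pole: residue = g(a) at a = 1/6, which is 37/38.

The residue is 37/38.


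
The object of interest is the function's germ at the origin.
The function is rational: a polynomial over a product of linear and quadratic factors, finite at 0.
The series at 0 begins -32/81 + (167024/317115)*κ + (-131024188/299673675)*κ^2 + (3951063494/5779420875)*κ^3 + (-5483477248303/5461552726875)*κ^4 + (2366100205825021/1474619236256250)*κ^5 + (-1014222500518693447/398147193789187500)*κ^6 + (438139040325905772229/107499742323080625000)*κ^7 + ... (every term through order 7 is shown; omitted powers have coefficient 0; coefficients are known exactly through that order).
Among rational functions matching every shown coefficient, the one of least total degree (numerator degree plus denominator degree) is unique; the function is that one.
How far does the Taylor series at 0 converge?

The radius of convergence is 5/8.

No rational of total degree below 5 reproduces all 8 coefficients; solving the [2/3] Pade equations on them gives f(κ) = (-39*κ**2/28 + 8*κ/29 + 10/9)/((κ + 5/8)*(κ**2 + κ/12 - 9/2)), whose expansion matches every shown term.
Denominator factor (κ + 5/8): pole of order 1 at -5/8, modulus 5/8.
Denominator factor (κ**2 + κ/12 - 9/2): discriminant 2593/144, real irrational roots -1/24 + (1/24)*sqrt(2593) and -1/24 - (1/24)*sqrt(2593); poles of order 1, moduli -1/24 + (1/24)*sqrt(2593) and 1/24 + (1/24)*sqrt(2593).
The radius of convergence is the smallest modulus among the singular points: 5/8.


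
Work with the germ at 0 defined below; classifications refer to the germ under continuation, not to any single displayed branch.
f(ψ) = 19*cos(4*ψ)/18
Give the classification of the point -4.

The point is a regular point.

There is no denominator, hence no pole anywhere.
The factor cos(4*ψ) is entire.
So the germ continues analytically to -4.


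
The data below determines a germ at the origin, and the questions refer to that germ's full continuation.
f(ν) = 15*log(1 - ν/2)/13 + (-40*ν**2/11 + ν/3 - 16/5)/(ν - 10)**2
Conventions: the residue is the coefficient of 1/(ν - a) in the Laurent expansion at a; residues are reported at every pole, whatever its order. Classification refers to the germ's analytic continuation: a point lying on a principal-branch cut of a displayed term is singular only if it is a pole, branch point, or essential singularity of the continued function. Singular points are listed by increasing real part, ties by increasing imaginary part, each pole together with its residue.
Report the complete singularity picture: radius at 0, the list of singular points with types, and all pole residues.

Denominator factor (ν - 10)^2: pole of order 2 at 10, modulus 10.
Branch term (15/13)*log(1 - ν/(2)): its argument vanishes at ν = 2, a logarithmic branch point, modulus 2.
The radius of convergence is the smallest modulus among the singular points: 2.
The branch term is analytic at 10 and contributes nothing to the residue; only the rational part matters.
At the order-2 pole 10 set g(ν) = (ν - (10))^2*(rational part) = -40*ν**2/11 + ν/3 - 16/5.
Order-2 pole: residue = g'(a); g'(10) = -2389/33, so the residue is -2389/33.
List the singular points by increasing real part (a conjugate pair: the negative imaginary part first).

Radius of convergence at 0: 2.
At 2: a logarithmic branch point.
At 10: a pole of order 2; residue -2389/33.


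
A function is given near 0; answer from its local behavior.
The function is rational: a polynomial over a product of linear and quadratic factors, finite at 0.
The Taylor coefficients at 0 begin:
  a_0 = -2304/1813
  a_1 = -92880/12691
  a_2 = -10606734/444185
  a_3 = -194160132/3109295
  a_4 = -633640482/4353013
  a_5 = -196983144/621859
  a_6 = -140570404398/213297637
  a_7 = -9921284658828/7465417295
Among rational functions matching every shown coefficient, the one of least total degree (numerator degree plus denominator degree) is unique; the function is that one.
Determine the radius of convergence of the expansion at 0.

The radius of convergence is 7/12.

No rational of total degree below 6 reproduces all 8 coefficients; solving the [2/4] Pade equations on them gives f(κ) = (29*κ**2/40 - κ/7 - 16/37)/((κ - 1)**2*(κ - 7/12)**2), whose expansion matches every shown term.
Denominator factor (κ - 7/12)^2: pole of order 2 at 7/12, modulus 7/12.
Denominator factor (κ - 1)^2: pole of order 2 at 1, modulus 1.
The radius of convergence is the smallest modulus among the singular points: 7/12.


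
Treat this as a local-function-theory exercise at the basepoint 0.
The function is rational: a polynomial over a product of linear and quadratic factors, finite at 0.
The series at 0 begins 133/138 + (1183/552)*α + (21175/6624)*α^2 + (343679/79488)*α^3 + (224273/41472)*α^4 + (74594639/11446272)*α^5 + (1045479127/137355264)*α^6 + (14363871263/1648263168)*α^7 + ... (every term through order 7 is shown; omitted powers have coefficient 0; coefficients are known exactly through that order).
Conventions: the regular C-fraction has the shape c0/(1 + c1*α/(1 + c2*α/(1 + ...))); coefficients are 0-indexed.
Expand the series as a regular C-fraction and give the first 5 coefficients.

The regular C-fraction coefficients are [133/138, -169/76, 7052/9633, -1013213/3575364, -213357599/376062004].

Taylor coefficients (read off): a_0 = 133/138, a_1 = 1183/552, a_2 = 21175/6624, a_3 = 343679/79488, a_4 = 224273/41472.
c0 = a_0 = 133/138. Peel one level at a time: if S = 1 + c*α/S' with S'(0) = 1, then c is the α-coefficient of S and S' = c*α/(S - 1).
S_1 = c0/f = 1 + (-169/76)*α + (1763/1083)*α^2 + ...; c1 = -169/76.
S_2 = c1*α/(S_1 - 1) = 1 + (7052/9633)*α + (53327/257049)*α^2 + ...; c2 = 7052/9633.
S_3 = c2*α/(S_2 - 1) = 1 + (-1013213/3575364)*α + (-23986949/149192112)*α^2 + ...; c3 = -1013213/3575364.
S_4 = c3*α/(S_3 - 1) = 1 + (-213357599/376062004)*α + ...; c4 = -213357599/376062004.


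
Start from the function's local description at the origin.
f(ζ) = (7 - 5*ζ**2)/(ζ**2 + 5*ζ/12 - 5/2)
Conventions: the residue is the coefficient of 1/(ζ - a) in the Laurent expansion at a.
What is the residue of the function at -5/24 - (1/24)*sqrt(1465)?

The residue is 25/24 + (1709/35160)*sqrt(1465).

The factor ζ**2 + 5*ζ/12 - 5/2 splits as (ζ - a)(ζ - a') with a = -5/24 - (1/24)*sqrt(1465), a' = -5/24 + (1/24)*sqrt(1465). At the order-1 pole a set g(ζ) = (ζ - a)*f(ζ) = [7 - 5*ζ**2] / (ζ - a').
Simple pole: residue = g(a) at a = -5/24 - (1/24)*sqrt(1465), which is 25/24 + (1709/35160)*sqrt(1465).


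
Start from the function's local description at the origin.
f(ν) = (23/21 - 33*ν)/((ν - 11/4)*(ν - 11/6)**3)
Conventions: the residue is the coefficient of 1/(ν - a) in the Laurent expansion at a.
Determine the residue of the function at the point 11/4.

The residue is -1084464/9317.

At the order-1 pole 11/4 set g(ν) = (ν - (11/4))*f(ν) = (23/21 - 33*ν)/(ν - 11/6)**3.
Simple pole: residue = g(a) at a = 11/4, which is -1084464/9317.


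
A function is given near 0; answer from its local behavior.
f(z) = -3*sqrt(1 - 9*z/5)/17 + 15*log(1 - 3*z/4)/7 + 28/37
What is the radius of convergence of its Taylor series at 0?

Branch term (-3/17)*sqrt(1 - z/(5/9)): its argument vanishes at z = 5/9, a square-root branch point, modulus 5/9.
Branch term (15/7)*log(1 - z/(4/3)): its argument vanishes at z = 4/3, a logarithmic branch point, modulus 4/3.
The radius of convergence is the smallest modulus among the singular points: 5/9.

The radius of convergence is 5/9.


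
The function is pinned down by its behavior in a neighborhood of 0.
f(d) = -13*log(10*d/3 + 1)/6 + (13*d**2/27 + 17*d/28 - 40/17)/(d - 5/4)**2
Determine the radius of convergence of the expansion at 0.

Denominator factor (d - 5/4)^2: pole of order 2 at 5/4, modulus 5/4.
Branch term (-13/6)*log(1 - d/(-3/10)): its argument vanishes at d = -3/10, a logarithmic branch point, modulus 3/10.
The radius of convergence is the smallest modulus among the singular points: 3/10.

The radius of convergence is 3/10.


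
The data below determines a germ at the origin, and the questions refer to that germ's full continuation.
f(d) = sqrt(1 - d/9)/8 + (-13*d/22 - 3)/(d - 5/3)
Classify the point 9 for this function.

The term (1/8)*sqrt(1 - d/(9)) has argument 1 - 9/(9) = 0 at 9: a square-root (algebraic, two-sheeted) branch point; the remaining terms are analytic or single-valued there.

The point is an algebraic (square-root) branch point.


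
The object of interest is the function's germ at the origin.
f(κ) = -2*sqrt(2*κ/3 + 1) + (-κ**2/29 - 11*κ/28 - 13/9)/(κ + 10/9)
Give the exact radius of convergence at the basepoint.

Denominator factor (κ + 10/9): pole of order 1 at -10/9, modulus 10/9.
Branch term (-2)*sqrt(1 - κ/(-3/2)): its argument vanishes at κ = -3/2, a square-root branch point, modulus 3/2.
The radius of convergence is the smallest modulus among the singular points: 10/9.

The radius of convergence is 10/9.


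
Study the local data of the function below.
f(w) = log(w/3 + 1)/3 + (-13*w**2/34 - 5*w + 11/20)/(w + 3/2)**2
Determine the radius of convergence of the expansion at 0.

The radius of convergence is 3/2.

Denominator factor (w + 3/2)^2: pole of order 2 at -3/2, modulus 3/2.
Branch term (1/3)*log(1 - w/(-3)): its argument vanishes at w = -3, a logarithmic branch point, modulus 3.
The radius of convergence is the smallest modulus among the singular points: 3/2.


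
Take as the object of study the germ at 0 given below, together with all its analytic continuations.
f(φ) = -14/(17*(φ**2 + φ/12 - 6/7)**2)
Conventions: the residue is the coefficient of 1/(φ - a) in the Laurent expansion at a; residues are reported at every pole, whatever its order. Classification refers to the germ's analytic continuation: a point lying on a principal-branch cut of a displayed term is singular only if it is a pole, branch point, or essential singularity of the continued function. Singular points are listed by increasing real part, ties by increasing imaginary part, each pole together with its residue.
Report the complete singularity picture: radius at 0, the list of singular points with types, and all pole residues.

Radius of convergence at 0: -1/24 + (1/168)*sqrt(24241).
At -1/24 - (1/168)*sqrt(24241): a pole of order 2; residue -(338688/203870273)*sqrt(24241).
At -1/24 + (1/168)*sqrt(24241): a pole of order 2; residue (338688/203870273)*sqrt(24241).

Denominator factor (φ**2 + φ/12 - 6/7)^2: discriminant 3463/1008, real irrational roots -1/24 + (1/168)*sqrt(24241) and -1/24 - (1/168)*sqrt(24241); poles of order 2, moduli -1/24 + (1/168)*sqrt(24241) and 1/24 + (1/168)*sqrt(24241).
The radius of convergence is the smallest modulus among the singular points: -1/24 + (1/168)*sqrt(24241).
The factor φ**2 + φ/12 - 6/7 splits as (φ - a)(φ - a') with a = -1/24 - (1/168)*sqrt(24241), a' = -1/24 + (1/168)*sqrt(24241). At the order-2 pole a set g(φ) = (φ - a)^2*f(φ) = [-14/17] / (φ - a')^2.
Order-2 pole: residue = g'(a); g'(-1/24 - (1/168)*sqrt(24241)) = -(338688/203870273)*sqrt(24241), so the residue is -(338688/203870273)*sqrt(24241).
The factor φ**2 + φ/12 - 6/7 splits as (φ - a)(φ - a') with a = -1/24 + (1/168)*sqrt(24241), a' = -1/24 - (1/168)*sqrt(24241). At the order-2 pole a set g(φ) = (φ - a)^2*f(φ) = [-14/17] / (φ - a')^2.
Order-2 pole: residue = g'(a); g'(-1/24 + (1/168)*sqrt(24241)) = (338688/203870273)*sqrt(24241), so the residue is (338688/203870273)*sqrt(24241).
List the singular points by increasing real part (a conjugate pair: the negative imaginary part first).
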